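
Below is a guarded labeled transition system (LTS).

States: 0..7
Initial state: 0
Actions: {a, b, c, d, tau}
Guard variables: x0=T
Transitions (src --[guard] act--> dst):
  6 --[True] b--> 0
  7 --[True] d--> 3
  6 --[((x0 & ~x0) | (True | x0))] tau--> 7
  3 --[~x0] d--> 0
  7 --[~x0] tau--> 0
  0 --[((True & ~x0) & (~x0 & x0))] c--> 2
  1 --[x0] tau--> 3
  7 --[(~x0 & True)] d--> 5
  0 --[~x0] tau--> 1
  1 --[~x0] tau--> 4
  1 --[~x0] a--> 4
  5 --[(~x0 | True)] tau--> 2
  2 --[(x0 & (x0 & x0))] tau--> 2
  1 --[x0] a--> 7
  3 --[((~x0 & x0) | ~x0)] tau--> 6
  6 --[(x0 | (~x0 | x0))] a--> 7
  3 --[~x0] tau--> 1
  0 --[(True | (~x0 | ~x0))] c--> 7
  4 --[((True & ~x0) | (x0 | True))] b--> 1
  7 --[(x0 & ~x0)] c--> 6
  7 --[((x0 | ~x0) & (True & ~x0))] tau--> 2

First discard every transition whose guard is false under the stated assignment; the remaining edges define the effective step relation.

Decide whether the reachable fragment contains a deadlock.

Reach set: {0,3,7}
  0: c→7  [1 out]
  3: ∅  [deadlock]
  7: d→3  [1 out]
witness 3: c·d

Answer: DEADLOCK at state 3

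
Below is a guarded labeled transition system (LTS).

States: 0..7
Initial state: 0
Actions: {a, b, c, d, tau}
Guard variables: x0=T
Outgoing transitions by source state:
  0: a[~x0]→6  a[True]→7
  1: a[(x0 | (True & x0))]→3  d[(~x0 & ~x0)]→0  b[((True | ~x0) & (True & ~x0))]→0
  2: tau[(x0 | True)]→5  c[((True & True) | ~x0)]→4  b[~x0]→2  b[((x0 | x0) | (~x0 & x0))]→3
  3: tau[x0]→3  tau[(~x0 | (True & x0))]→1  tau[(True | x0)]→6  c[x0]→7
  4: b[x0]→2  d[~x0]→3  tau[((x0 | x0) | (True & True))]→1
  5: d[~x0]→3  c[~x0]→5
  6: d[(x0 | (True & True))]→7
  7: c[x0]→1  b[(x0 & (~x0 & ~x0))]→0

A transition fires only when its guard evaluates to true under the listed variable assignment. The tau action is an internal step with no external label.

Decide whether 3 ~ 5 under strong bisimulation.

Refine partition for ~:
  P[0] = {{0,1,2,3,4,5,6,7}}
  P[1] = {{0,1},{2},{3},{4},{5},{6},{7}}
  P[2] = {{0},{1},{2},{3},{4},{5},{6},{7}}
stable after 3 split(s): 8 block(s)
[3]={3}  [5]={5}

Answer: NOT BISIMILAR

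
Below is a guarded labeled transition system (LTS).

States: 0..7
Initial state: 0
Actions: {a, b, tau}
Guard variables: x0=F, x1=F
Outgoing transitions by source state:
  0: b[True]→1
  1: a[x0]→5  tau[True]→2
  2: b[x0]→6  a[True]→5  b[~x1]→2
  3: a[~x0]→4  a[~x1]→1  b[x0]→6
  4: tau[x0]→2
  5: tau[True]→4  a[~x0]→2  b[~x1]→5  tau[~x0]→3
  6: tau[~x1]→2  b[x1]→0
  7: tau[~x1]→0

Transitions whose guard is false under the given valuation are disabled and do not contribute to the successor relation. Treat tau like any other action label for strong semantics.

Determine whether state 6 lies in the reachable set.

Guard filter leaves 12 enabled edge(s).
Layer 0: {0}
Layer 1: {1}  cumulative {0,1}
Layer 2: {2}  cumulative {0,1,2}
Layer 3: {5}  cumulative {0,1,2,5}
Layer 4: {3,4}  cumulative {0,1,2,3,4,5}
R = {0,1,2,3,4,5}

Answer: UNREACHABLE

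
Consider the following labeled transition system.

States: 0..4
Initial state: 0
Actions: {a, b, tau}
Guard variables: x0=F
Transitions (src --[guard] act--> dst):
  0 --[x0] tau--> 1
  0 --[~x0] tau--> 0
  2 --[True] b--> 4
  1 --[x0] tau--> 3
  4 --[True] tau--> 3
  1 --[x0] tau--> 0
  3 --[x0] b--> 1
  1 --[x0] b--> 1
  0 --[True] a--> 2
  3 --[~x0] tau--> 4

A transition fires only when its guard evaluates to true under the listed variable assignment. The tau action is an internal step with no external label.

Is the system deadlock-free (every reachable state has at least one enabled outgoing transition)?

Answer: DEADLOCK-FREE

Trace:
Reach set: {0,2,3,4}
  0: a→2  tau→0  [deg 2]
  2: b→4  [deg 1]
  3: tau→4  [deg 1]
  4: tau→3  [deg 1]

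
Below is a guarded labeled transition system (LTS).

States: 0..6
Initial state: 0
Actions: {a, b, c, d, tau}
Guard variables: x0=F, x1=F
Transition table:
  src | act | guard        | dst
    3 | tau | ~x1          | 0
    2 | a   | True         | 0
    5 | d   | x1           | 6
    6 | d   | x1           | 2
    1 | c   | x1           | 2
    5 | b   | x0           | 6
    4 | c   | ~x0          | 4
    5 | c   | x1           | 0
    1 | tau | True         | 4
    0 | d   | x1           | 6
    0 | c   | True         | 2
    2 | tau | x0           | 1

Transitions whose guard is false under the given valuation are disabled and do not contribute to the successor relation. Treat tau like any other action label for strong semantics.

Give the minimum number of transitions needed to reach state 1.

BFS to 1:
  depth 0: {0}
  depth 1: {2}
1 never appears.

Answer: UNREACHABLE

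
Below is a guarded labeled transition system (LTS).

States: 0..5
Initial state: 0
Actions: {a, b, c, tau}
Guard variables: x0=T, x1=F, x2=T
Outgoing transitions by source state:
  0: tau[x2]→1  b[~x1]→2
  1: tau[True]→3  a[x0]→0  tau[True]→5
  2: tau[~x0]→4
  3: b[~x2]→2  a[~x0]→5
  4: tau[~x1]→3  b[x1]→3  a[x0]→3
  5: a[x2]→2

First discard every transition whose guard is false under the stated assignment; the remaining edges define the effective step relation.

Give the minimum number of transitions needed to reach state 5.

Breadth-first toward 5:
  Layer 0: {0}
  Layer 1: {1,2}
  Layer 2: {3,5}
depth(5)=2, e.g. tau·tau

Answer: 2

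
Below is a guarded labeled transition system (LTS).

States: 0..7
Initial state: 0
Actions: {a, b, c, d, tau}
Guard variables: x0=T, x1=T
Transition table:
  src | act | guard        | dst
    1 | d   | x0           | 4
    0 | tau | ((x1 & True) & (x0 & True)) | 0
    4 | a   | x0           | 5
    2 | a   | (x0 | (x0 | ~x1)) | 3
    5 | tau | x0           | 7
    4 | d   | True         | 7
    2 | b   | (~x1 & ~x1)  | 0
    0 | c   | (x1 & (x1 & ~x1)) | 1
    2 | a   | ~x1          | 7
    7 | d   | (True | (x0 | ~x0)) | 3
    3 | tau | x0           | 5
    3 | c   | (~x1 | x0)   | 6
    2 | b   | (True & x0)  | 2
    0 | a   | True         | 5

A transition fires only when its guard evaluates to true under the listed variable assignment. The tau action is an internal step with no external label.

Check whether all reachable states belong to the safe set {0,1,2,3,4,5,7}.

Inv-set: {0,1,2,3,4,5,7}
Reach set: {0,3,5,6,7}
  0: ✓
  3: ✓
  5: ✓
  6: ✗ unsafe
  7: ✓
counterexample path to 6: a·tau·d·c

Answer: INVARIANT VIOLATED at state 6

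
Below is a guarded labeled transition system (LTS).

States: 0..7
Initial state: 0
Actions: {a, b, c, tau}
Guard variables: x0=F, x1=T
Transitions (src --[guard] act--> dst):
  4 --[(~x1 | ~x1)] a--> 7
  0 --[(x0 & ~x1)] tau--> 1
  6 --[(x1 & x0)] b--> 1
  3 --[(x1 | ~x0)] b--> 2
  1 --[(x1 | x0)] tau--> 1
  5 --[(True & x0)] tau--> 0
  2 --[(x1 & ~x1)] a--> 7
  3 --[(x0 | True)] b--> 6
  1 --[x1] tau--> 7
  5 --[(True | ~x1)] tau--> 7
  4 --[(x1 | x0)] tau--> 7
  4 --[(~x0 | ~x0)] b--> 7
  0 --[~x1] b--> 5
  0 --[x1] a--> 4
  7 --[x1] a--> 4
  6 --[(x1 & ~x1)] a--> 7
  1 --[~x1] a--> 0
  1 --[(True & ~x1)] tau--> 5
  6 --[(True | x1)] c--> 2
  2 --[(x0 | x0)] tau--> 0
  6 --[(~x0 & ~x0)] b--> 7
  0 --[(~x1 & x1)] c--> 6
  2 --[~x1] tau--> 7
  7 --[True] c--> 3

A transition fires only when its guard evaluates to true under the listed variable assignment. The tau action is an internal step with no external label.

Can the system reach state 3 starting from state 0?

Answer: REACHABLE

Analysis:
12 transition(s) survive guard evaluation.
L0 = {0}
L1 = {4}  total {0,4}
L2 = {7}  total {0,4,7}
L3 = {3}  total {0,3,4,7}
L4 = {2,6}  total {0,2,3,4,6,7}
Reachable = {0,2,3,4,6,7}
trace reaching 3: a·tau·c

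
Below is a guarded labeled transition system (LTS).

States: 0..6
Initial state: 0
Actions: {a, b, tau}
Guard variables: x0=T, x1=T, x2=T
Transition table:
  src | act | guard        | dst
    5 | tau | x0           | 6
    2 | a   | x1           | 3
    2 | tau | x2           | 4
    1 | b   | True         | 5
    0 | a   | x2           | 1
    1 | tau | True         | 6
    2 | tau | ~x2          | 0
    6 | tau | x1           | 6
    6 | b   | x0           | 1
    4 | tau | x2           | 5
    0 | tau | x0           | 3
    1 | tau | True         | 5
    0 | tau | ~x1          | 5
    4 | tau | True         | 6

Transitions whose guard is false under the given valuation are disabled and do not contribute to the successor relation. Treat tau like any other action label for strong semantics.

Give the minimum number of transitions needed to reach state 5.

Layered search for 5:
  Layer 0: {0}
  Layer 1: {1,3}
  Layer 2: {5,6}
first hit 5 at d=2 via a·b

Answer: 2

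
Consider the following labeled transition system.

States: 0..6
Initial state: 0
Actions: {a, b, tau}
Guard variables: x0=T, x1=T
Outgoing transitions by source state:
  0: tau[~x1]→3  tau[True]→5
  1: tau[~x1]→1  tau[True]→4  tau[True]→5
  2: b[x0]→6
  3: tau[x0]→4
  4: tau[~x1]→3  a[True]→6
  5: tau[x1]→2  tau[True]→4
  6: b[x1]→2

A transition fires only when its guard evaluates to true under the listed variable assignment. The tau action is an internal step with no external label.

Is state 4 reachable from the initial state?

Answer: REACHABLE

Analysis:
Guard filter leaves 9 enabled edge(s).
depth 0: {0}
depth 1: {5}  cumulative {0,5}
depth 2: {2,4}  cumulative {0,2,4,5}
depth 3: {6}  cumulative {0,2,4,5,6}
Reach set: {0,2,4,5,6}
Path to 4: tau·tau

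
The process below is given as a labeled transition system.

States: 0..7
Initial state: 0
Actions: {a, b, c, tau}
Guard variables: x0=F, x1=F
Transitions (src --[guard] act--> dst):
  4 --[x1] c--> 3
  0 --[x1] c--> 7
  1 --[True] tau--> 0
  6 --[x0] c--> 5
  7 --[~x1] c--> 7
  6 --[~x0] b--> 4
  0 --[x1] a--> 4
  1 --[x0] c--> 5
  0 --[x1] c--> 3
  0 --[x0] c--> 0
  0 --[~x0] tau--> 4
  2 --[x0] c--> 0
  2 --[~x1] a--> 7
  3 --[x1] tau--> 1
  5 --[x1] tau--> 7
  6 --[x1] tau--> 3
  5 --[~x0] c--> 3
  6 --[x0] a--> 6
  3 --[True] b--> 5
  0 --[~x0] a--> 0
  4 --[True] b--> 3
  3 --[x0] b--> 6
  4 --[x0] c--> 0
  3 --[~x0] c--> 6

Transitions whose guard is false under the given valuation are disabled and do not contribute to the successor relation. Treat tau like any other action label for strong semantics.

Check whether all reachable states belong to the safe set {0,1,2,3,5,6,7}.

Safe = {0,1,2,3,5,6,7}
R = {0,3,4,5,6}
  0: safe
  3: safe
  4: outside
  5: safe
  6: safe
witness against invariant: tau → 4

Answer: INVARIANT VIOLATED at state 4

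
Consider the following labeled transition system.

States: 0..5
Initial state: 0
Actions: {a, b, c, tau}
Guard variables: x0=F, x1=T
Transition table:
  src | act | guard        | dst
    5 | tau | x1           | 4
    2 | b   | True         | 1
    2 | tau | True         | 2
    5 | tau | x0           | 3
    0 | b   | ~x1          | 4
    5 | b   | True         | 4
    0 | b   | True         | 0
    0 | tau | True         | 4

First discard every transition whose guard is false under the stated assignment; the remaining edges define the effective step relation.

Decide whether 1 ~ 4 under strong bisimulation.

Compute ~ classes (split until stable):
  round 0: {{0,1,2,3,4,5}}
  round 1: {{0,2,5},{1,3,4}}
  round 2: {{0},{1,3,4},{2},{5}}
4 equivalence class(es) (converged in 3)
[1]={1,3,4}  [4]={1,3,4}

Answer: BISIMILAR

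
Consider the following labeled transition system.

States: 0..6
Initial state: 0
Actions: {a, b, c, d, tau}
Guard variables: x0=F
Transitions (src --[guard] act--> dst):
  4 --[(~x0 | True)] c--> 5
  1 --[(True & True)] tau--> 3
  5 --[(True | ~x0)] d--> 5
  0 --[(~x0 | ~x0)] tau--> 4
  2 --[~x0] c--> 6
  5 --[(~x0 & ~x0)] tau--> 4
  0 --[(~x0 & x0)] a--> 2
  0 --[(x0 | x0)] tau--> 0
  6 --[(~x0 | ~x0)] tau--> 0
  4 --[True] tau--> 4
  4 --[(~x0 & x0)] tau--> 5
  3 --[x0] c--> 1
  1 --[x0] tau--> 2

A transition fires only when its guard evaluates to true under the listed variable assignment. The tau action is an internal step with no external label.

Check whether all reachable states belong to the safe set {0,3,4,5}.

Answer: INVARIANT HOLDS

Analysis:
Safe = {0,3,4,5}
R = {0,4,5}
  0: ok
  4: ok
  5: ok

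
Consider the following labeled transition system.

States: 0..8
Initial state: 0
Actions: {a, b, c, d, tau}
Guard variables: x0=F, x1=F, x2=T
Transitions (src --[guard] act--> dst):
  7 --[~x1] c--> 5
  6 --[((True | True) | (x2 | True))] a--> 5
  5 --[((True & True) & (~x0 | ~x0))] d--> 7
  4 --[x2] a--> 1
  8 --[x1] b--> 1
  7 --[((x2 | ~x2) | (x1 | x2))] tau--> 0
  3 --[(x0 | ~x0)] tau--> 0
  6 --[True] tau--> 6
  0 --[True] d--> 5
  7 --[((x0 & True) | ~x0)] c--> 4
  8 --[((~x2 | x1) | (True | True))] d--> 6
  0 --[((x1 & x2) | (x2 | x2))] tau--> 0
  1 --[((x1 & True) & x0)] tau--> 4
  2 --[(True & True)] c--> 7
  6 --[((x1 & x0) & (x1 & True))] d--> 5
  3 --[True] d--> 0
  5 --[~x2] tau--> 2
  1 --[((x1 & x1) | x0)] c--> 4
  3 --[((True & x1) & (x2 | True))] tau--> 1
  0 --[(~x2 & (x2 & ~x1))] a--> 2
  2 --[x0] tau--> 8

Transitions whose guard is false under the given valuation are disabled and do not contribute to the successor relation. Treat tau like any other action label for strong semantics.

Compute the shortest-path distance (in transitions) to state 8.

Layered search for 8:
  Layer 0: {0}
  Layer 1: {5}
  Layer 2: {7}
  Layer 3: {4}
  Layer 4: {1}
8 never appears.

Answer: UNREACHABLE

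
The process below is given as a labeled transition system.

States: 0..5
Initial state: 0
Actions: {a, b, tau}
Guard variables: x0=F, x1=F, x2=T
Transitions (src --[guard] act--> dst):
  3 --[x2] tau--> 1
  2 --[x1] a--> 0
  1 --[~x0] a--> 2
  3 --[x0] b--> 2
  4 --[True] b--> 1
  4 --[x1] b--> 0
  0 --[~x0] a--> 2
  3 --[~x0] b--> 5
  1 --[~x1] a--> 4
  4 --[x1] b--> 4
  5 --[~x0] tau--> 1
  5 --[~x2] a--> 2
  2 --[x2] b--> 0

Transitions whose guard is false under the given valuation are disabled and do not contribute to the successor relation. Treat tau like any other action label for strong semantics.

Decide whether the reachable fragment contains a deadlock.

Answer: DEADLOCK-FREE

Trace:
Reachable = {0,2}
  0: a→2  [1 exit(s)]
  2: b→0  [1 exit(s)]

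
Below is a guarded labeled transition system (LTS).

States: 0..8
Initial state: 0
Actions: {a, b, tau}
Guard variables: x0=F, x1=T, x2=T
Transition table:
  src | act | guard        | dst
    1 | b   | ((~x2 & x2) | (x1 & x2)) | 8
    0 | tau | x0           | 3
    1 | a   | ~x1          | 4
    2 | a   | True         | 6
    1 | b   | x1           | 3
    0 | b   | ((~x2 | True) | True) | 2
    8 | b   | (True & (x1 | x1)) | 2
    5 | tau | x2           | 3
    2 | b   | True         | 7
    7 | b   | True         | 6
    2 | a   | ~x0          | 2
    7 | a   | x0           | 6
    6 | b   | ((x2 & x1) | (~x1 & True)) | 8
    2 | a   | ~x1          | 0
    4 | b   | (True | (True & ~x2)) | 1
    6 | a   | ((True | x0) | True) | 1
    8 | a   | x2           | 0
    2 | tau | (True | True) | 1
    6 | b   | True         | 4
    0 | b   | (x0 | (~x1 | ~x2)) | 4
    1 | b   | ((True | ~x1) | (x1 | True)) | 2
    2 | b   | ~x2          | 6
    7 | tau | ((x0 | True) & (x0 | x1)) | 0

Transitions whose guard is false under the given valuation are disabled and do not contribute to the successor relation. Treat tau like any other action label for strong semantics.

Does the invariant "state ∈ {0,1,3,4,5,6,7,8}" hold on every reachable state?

Inv-set: {0,1,3,4,5,6,7,8}
R = {0,1,2,3,4,6,7,8}
  0: ok
  1: ok
  2: ✗ unsafe
  3: ok
  4: ok
  6: ok
  7: ok
  8: ok
reach 2 via b — violates

Answer: INVARIANT VIOLATED at state 2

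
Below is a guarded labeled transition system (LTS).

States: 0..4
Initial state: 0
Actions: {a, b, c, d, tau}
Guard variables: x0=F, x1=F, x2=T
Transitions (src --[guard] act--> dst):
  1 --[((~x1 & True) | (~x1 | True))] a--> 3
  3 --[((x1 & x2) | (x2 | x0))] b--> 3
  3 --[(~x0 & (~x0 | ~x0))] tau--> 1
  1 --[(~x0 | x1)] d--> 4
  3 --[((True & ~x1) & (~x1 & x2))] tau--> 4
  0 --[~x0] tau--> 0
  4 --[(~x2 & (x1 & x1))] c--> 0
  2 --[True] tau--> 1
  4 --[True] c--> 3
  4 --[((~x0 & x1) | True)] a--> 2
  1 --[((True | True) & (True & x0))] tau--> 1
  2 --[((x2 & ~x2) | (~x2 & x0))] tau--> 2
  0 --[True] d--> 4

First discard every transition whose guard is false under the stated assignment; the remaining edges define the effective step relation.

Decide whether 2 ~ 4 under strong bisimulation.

Compute ~ classes (split until stable):
  round 0: {{0,1,2,3,4}}
  round 1: {{0},{1},{2},{3},{4}}
Fixed point at round 2; 5 class(es).
[2]={2}  [4]={4}

Answer: NOT BISIMILAR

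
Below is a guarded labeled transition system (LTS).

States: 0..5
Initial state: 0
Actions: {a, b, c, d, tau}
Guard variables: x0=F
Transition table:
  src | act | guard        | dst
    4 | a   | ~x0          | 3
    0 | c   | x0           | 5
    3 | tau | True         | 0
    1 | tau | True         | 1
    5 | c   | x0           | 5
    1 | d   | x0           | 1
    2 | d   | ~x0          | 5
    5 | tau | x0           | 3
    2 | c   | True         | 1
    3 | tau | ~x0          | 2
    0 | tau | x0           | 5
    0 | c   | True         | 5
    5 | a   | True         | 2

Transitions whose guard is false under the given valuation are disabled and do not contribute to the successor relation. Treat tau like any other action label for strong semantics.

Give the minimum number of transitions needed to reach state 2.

Answer: 2

Trace:
Layered search for 2:
  Layer 0: {0}
  Layer 1: {5}
  Layer 2: {2}
2 enters at depth 2; path c·a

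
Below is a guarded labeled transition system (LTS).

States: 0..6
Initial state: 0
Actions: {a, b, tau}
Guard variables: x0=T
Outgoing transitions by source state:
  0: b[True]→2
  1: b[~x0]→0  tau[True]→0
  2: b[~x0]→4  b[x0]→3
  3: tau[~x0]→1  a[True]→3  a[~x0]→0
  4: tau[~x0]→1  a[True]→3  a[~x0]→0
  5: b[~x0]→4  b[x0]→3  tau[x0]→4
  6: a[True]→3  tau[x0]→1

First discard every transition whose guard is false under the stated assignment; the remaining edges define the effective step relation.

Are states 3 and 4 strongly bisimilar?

Answer: BISIMILAR

Trace:
Refine partition for ~:
  round 0: {{0,1,2,3,4,5,6}}
  round 1: {{0,2},{1},{3,4},{5},{6}}
  round 2: {{0},{1},{2},{3,4},{5},{6}}
6 equivalence class(es) (converged in 3)
3∈{3,4}, 4∈{3,4}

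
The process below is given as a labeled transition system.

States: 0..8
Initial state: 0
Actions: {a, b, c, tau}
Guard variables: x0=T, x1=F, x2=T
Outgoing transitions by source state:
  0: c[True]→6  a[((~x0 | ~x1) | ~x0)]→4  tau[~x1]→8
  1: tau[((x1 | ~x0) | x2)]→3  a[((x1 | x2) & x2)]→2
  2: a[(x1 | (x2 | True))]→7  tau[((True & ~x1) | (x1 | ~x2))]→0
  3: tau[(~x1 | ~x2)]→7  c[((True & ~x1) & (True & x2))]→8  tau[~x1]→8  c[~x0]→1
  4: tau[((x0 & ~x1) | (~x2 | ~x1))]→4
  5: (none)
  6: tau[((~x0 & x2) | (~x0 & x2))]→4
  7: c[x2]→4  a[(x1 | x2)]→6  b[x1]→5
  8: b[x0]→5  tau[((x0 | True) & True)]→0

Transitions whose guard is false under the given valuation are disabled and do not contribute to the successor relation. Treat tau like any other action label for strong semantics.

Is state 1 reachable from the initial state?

After dropping false guards: 15 live edges.
depth 0: {0}
depth 1: {4,6,8}  cumulative {0,4,6,8}
depth 2: {5}  cumulative {0,4,5,6,8}
R = {0,4,5,6,8}

Answer: UNREACHABLE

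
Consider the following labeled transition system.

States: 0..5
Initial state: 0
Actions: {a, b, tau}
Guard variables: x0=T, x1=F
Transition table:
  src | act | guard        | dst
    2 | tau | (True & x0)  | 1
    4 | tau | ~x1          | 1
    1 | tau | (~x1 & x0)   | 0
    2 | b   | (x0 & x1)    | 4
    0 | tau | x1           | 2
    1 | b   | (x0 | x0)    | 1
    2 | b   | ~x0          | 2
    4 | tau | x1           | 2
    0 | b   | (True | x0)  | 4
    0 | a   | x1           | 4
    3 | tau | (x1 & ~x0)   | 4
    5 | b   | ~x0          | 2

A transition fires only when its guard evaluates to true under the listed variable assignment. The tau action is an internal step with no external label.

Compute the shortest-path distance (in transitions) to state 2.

Answer: UNREACHABLE

Trace:
BFS to 2:
  Layer 0: {0}
  Layer 1: {4}
  Layer 2: {1}
2 never appears.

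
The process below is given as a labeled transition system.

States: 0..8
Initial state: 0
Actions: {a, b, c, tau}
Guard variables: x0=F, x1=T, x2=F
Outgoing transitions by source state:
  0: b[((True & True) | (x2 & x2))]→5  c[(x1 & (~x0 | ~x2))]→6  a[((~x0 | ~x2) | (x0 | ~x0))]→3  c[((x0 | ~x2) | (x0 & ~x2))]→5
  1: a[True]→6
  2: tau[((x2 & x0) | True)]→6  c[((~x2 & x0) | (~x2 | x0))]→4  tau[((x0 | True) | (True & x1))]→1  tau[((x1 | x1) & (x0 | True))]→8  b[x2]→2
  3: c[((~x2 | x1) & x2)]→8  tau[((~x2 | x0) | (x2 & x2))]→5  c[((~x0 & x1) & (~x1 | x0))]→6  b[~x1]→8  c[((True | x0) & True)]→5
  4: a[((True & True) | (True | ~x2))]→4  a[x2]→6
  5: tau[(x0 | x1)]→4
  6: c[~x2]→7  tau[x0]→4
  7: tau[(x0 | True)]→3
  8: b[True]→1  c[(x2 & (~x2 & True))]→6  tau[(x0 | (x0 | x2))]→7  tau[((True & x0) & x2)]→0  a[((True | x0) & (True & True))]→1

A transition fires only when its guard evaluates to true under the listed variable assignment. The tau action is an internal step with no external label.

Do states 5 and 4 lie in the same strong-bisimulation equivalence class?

Answer: NOT BISIMILAR

Working:
Compute ~ classes (split until stable):
  P[0] = {{0,1,2,3,4,5,6,7,8}}
  P[1] = {{0},{1,4},{2,3},{5,7},{6},{8}}
  P[2] = {{0},{1},{2},{3},{4},{5},{6},{7},{8}}
stable after 3 split(s): 9 block(s)
[5]={5}  [4]={4}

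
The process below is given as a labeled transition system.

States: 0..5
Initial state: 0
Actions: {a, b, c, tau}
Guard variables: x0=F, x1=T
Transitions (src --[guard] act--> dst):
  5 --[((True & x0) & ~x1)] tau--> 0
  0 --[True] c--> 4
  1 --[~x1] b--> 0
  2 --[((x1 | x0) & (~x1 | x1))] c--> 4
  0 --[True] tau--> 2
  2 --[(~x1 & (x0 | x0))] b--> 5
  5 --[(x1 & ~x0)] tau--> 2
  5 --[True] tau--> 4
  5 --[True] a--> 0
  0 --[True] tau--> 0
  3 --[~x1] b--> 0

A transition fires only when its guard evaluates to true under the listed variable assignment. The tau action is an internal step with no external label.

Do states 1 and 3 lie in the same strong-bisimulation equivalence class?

Answer: BISIMILAR

Analysis:
Refine partition for ~:
  P[0] = {{0,1,2,3,4,5}}
  P[1] = {{0},{1,3,4},{2},{5}}
stable after 2 split(s): 4 block(s)
class of 1: {1,3,4}; class of 3: {1,3,4}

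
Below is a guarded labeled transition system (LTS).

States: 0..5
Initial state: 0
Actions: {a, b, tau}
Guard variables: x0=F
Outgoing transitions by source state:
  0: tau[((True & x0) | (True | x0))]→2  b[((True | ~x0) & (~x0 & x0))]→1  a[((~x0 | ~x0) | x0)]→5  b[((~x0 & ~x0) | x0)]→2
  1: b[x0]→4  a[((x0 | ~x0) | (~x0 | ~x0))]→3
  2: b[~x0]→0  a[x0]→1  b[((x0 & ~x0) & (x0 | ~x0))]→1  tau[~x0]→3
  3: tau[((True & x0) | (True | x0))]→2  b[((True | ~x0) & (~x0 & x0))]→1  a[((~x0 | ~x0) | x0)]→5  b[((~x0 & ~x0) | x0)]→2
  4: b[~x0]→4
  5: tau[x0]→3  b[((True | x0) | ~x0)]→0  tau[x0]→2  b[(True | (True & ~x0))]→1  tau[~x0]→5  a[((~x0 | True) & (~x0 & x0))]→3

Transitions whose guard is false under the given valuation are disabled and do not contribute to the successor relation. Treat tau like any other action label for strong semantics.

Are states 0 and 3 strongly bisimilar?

Answer: BISIMILAR

Analysis:
Refine partition for ~:
  π0 = {{0,1,2,3,4,5}}
  π1 = {{0,3},{1},{2,5},{4}}
  π2 = {{0,3},{1},{2},{4},{5}}
5 equivalence class(es) (converged in 3)
[0]={0,3}  [3]={0,3}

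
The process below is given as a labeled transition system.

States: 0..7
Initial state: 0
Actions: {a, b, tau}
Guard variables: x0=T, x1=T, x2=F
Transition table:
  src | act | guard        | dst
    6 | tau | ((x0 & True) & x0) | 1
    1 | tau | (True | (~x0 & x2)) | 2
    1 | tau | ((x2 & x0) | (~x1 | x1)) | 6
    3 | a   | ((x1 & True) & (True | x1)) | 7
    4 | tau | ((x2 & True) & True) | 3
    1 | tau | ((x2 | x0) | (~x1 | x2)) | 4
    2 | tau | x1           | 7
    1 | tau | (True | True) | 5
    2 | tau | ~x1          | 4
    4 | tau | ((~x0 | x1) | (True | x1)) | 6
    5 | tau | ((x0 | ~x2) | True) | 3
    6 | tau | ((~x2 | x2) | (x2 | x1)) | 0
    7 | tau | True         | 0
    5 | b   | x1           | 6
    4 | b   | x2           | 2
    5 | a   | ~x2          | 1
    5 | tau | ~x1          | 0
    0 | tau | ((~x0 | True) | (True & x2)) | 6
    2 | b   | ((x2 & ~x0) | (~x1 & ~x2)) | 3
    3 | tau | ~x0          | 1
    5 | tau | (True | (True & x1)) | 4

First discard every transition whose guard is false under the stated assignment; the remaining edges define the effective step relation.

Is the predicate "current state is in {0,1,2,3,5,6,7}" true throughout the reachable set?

Allowed set {0,1,2,3,5,6,7}
Reach set: {0,1,2,3,4,5,6,7}
  0: ✓
  1: ✓
  2: ✓
  3: ✓
  4: outside
  5: ✓
  6: ✓
  7: ✓
witness against invariant: tau·tau·tau → 4

Answer: INVARIANT VIOLATED at state 4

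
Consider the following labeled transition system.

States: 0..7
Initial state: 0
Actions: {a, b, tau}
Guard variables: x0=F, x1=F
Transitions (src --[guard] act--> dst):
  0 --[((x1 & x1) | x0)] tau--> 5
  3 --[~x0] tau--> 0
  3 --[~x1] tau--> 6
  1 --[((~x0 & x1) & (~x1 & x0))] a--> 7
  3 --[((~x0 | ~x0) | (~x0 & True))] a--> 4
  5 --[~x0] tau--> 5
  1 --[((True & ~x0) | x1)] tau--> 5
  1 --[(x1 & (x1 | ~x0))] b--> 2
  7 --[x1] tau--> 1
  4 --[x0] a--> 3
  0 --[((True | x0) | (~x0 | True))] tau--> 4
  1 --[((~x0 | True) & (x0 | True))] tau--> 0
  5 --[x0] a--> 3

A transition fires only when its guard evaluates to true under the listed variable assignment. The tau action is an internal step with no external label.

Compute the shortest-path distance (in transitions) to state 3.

Layered search for 3:
  Layer 0: {0}
  Layer 1: {4}
3 never appears.

Answer: UNREACHABLE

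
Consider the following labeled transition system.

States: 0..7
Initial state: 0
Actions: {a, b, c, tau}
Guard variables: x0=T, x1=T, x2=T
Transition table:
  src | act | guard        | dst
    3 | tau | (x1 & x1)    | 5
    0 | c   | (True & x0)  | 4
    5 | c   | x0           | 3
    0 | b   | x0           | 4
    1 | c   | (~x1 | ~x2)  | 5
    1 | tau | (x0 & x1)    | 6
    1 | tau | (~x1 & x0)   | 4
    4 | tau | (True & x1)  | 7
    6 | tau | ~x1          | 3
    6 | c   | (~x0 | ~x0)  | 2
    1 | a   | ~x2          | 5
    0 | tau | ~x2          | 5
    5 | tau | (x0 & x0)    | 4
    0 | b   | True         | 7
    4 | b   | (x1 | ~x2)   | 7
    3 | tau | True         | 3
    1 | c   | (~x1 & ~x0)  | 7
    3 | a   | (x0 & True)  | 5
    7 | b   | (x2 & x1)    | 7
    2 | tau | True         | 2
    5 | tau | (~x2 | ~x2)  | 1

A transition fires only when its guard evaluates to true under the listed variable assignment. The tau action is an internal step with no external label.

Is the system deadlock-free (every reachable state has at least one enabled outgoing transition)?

R = {0,4,7}
  0: b→4  b→7  c→4  [3 exit(s)]
  4: b→7  tau→7  [2 exit(s)]
  7: b→7  [1 exit(s)]

Answer: DEADLOCK-FREE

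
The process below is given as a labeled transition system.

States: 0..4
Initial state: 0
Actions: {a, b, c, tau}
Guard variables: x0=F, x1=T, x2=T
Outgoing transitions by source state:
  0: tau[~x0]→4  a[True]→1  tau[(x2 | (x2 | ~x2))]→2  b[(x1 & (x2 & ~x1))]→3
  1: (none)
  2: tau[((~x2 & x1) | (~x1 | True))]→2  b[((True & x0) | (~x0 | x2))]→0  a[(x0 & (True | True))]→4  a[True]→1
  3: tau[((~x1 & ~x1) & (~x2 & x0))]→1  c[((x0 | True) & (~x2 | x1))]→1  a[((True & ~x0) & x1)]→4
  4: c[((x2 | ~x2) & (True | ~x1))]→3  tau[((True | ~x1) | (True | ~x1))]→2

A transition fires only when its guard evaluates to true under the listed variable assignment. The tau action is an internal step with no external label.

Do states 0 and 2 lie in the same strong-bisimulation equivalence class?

Answer: NOT BISIMILAR

Analysis:
Bisimulation quotient by refinement:
  π0 = {{0,1,2,3,4}}
  π1 = {{0},{1},{2},{3},{4}}
5 equivalence class(es) (converged in 2)
0∈{0}, 2∈{2}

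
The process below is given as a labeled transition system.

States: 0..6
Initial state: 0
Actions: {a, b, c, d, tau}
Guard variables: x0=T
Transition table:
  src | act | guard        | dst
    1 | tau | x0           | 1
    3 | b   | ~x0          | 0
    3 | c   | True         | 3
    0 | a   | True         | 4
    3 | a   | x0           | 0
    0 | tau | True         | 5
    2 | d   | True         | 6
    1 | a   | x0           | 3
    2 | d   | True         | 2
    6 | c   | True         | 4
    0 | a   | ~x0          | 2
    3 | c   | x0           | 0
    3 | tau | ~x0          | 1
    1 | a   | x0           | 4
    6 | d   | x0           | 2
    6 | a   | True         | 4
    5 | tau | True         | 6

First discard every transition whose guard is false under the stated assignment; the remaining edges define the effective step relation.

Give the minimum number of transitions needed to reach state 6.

Layered search for 6:
  depth 0: {0}
  depth 1: {4,5}
  depth 2: {6}
depth(6)=2, e.g. tau·tau

Answer: 2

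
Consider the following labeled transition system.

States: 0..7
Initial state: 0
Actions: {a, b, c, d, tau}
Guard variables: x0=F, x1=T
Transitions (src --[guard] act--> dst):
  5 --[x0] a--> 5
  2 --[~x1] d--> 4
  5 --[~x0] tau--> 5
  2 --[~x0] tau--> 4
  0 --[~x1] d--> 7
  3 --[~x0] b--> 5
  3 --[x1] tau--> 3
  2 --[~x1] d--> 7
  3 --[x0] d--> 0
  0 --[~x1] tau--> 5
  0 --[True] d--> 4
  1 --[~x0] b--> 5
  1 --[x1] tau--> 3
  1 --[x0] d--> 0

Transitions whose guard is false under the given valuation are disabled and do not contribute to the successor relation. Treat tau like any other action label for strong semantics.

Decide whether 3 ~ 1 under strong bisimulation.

Refine partition for ~:
  round 0: {{0,1,2,3,4,5,6,7}}
  round 1: {{0},{1,3},{2,5},{4,6,7}}
  round 2: {{0},{1,3},{2},{4,6,7},{5}}
Fixed point at round 3; 5 class(es).
[3]={1,3}  [1]={1,3}

Answer: BISIMILAR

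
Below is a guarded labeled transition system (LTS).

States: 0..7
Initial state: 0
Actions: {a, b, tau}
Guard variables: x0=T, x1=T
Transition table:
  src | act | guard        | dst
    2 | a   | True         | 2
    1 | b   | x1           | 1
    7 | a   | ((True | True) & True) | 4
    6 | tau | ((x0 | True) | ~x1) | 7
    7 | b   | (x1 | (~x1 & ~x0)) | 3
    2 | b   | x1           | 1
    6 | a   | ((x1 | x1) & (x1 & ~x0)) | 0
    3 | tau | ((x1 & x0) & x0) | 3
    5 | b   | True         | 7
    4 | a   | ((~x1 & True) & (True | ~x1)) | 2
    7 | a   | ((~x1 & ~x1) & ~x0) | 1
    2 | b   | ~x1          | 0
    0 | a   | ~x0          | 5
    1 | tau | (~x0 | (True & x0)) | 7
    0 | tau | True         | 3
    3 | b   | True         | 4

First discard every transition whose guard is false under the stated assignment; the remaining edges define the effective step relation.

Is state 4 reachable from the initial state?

Guard filter leaves 11 enabled edge(s).
L0 = {0}
L1 = {3}  now seen {0,3}
L2 = {4}  now seen {0,3,4}
R = {0,3,4}
witness 4: tau·b

Answer: REACHABLE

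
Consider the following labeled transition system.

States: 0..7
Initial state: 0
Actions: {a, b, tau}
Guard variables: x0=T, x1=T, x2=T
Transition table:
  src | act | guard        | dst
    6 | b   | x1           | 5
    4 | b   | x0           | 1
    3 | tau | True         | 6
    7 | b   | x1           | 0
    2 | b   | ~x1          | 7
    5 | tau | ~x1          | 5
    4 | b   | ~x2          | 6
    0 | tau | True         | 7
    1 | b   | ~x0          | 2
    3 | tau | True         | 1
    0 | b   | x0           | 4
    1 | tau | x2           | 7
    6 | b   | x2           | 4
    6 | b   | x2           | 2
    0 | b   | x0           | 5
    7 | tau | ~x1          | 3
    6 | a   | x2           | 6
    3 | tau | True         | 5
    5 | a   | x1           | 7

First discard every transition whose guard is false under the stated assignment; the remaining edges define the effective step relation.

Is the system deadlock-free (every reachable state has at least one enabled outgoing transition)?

Answer: DEADLOCK-FREE

Working:
Reachable = {0,1,4,5,7}
  0: b→4  b→5  tau→7  [3 exit(s)]
  1: tau→7  [1 exit(s)]
  4: b→1  [1 exit(s)]
  5: a→7  [1 exit(s)]
  7: b→0  [1 exit(s)]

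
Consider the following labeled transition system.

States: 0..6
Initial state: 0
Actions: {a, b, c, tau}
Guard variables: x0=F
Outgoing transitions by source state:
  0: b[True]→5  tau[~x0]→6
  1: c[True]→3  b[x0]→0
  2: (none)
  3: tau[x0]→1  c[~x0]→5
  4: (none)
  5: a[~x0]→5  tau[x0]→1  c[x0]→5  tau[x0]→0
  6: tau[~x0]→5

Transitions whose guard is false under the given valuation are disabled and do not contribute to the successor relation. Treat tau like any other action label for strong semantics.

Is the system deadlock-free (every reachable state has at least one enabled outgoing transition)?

R = {0,5,6}
  0: b→5  tau→6  [2 out]
  5: a→5  [1 out]
  6: tau→5  [1 out]

Answer: DEADLOCK-FREE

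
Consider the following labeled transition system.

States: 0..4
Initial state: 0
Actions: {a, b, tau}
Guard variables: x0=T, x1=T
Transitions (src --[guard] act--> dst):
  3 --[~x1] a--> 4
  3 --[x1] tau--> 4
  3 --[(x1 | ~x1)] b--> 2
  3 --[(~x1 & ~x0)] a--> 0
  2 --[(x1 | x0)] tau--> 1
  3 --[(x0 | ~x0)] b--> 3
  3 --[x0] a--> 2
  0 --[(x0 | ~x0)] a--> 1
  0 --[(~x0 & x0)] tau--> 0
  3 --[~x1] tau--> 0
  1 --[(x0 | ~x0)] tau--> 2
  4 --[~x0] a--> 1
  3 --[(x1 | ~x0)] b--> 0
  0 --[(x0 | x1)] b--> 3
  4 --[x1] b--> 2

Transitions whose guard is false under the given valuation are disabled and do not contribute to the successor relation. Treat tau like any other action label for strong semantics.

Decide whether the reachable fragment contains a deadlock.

Reachable = {0,1,2,3,4}
  0: a→1  b→3  [deg 2]
  1: tau→2  [deg 1]
  2: tau→1  [deg 1]
  3: a→2  b→0  b→2  b→3  tau→4  [deg 5]
  4: b→2  [deg 1]

Answer: DEADLOCK-FREE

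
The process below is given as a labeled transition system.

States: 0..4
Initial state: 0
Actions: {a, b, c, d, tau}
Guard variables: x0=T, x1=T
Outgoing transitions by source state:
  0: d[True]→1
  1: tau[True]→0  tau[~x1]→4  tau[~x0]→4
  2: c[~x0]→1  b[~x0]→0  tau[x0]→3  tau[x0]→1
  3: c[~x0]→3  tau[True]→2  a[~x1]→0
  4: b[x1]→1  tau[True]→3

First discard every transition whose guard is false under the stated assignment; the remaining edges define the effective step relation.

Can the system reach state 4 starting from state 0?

Answer: UNREACHABLE

Analysis:
7 transition(s) survive guard evaluation.
Layer 0: {0}
Layer 1: {1}  now seen {0,1}
Reachable = {0,1}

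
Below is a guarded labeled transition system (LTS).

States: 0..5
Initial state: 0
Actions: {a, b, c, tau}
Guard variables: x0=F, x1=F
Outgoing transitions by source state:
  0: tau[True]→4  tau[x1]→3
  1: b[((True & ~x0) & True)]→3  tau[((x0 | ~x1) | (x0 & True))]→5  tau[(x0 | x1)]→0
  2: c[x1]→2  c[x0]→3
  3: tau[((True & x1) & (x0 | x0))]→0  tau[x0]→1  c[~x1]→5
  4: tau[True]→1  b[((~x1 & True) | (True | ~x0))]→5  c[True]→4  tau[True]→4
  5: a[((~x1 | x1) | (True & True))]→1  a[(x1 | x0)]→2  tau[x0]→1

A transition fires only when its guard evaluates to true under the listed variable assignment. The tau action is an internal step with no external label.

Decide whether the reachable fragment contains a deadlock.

Answer: DEADLOCK-FREE

Analysis:
R = {0,1,3,4,5}
  0: tau→4  [deg 1]
  1: b→3  tau→5  [deg 2]
  3: c→5  [deg 1]
  4: b→5  c→4  tau→1  tau→4  [deg 4]
  5: a→1  [deg 1]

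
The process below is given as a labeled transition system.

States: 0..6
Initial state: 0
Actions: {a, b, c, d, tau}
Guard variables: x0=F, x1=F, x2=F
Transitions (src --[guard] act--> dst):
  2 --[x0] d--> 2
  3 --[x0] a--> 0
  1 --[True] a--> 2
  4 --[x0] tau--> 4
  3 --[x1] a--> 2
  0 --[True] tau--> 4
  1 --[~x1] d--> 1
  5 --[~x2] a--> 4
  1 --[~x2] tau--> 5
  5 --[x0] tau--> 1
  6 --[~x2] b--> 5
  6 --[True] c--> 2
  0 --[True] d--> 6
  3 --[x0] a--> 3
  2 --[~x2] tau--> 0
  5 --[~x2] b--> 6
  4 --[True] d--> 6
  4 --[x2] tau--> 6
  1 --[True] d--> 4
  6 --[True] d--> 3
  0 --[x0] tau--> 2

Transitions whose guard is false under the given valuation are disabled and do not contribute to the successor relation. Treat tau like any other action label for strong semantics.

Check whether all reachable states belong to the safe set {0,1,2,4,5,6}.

Safe = {0,1,2,4,5,6}
Reachable = {0,2,3,4,5,6}
  0: ✓
  2: ✓
  3: ✗ unsafe
  4: ✓
  5: ✓
  6: ✓
counterexample path to 3: d·d

Answer: INVARIANT VIOLATED at state 3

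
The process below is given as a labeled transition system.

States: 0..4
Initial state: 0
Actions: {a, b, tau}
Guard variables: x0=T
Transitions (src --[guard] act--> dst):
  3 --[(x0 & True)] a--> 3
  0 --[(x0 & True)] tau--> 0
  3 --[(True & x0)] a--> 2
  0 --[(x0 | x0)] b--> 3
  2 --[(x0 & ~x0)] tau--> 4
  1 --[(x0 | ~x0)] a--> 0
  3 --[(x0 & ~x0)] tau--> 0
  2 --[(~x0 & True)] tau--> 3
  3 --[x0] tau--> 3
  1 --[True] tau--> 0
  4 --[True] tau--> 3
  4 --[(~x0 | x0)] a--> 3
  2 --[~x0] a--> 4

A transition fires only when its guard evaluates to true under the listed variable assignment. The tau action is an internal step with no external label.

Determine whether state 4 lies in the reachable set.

9 transition(s) survive guard evaluation.
L0 = {0}
L1 = {3}  cumulative {0,3}
L2 = {2}  cumulative {0,2,3}
R = {0,2,3}

Answer: UNREACHABLE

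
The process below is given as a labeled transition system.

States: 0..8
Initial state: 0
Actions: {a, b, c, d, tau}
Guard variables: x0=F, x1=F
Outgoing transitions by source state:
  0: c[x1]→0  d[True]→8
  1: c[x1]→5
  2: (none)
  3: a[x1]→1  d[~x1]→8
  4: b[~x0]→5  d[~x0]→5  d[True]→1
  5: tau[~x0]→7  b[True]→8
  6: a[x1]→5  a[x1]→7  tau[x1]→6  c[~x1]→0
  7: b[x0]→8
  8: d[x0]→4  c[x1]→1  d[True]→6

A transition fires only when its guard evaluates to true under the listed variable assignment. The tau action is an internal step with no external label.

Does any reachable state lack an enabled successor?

Reach set: {0,6,8}
  0: d→8  [1 exit(s)]
  6: c→0  [1 exit(s)]
  8: d→6  [1 exit(s)]

Answer: DEADLOCK-FREE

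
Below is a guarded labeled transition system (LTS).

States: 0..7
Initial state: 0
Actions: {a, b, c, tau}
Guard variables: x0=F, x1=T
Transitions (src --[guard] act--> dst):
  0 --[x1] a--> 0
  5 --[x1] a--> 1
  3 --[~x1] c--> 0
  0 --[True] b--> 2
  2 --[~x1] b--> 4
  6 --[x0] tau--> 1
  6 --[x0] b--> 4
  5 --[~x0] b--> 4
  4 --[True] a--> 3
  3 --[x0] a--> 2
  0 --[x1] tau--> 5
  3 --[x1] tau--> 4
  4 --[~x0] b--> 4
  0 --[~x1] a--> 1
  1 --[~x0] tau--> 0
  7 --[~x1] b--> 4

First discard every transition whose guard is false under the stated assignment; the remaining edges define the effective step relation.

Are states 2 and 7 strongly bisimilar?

Answer: BISIMILAR

Analysis:
Bisimulation quotient by refinement:
  P[0] = {{0,1,2,3,4,5,6,7}}
  P[1] = {{0},{1,3},{2,6,7},{4,5}}
  P[2] = {{0},{1},{2,6,7},{3},{4,5}}
  P[3] = {{0},{1},{2,6,7},{3},{4},{5}}
6 equivalence class(es) (converged in 4)
2∈{2,6,7}, 7∈{2,6,7}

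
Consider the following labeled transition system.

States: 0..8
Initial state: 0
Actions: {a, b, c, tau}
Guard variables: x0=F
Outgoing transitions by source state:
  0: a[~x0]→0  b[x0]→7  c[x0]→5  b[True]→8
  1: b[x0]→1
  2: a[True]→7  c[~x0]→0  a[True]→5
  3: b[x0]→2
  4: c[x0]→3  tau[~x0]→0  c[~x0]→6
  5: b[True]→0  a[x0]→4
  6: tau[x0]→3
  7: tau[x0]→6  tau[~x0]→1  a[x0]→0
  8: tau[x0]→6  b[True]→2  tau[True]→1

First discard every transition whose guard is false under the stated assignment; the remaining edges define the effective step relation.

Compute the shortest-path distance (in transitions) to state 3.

Breadth-first toward 3:
  L0 = {0}
  L1 = {8}
  L2 = {1,2}
  L3 = {5,7}
3 never appears.

Answer: UNREACHABLE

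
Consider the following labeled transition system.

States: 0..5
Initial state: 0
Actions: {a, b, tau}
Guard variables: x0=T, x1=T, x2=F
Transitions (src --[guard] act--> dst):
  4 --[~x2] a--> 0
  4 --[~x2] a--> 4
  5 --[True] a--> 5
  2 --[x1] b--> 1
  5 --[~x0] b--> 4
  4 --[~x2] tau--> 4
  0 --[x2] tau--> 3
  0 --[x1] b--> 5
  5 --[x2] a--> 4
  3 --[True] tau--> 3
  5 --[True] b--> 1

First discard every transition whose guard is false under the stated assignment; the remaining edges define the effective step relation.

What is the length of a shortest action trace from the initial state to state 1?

Layered search for 1:
  L0 = {0}
  L1 = {5}
  L2 = {1}
depth(1)=2, e.g. b·b

Answer: 2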